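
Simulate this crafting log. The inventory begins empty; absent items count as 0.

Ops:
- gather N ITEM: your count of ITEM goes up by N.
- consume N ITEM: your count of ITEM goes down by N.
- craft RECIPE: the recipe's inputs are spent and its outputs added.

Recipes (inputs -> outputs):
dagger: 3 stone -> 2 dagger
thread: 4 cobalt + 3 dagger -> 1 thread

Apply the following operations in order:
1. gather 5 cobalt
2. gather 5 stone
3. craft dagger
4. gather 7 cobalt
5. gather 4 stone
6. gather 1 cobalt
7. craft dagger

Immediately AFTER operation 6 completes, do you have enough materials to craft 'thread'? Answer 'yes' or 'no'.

After 1 (gather 5 cobalt): cobalt=5
After 2 (gather 5 stone): cobalt=5 stone=5
After 3 (craft dagger): cobalt=5 dagger=2 stone=2
After 4 (gather 7 cobalt): cobalt=12 dagger=2 stone=2
After 5 (gather 4 stone): cobalt=12 dagger=2 stone=6
After 6 (gather 1 cobalt): cobalt=13 dagger=2 stone=6

Answer: no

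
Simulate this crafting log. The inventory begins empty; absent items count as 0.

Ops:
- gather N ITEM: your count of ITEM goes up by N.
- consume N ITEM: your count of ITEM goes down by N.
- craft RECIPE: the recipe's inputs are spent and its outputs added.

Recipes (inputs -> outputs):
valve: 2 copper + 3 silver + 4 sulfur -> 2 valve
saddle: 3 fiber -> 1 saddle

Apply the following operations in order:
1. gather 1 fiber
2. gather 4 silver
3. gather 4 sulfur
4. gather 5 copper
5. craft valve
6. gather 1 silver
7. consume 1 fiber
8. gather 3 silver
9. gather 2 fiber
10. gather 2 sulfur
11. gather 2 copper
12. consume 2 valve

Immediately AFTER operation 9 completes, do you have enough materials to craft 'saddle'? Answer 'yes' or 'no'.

After 1 (gather 1 fiber): fiber=1
After 2 (gather 4 silver): fiber=1 silver=4
After 3 (gather 4 sulfur): fiber=1 silver=4 sulfur=4
After 4 (gather 5 copper): copper=5 fiber=1 silver=4 sulfur=4
After 5 (craft valve): copper=3 fiber=1 silver=1 valve=2
After 6 (gather 1 silver): copper=3 fiber=1 silver=2 valve=2
After 7 (consume 1 fiber): copper=3 silver=2 valve=2
After 8 (gather 3 silver): copper=3 silver=5 valve=2
After 9 (gather 2 fiber): copper=3 fiber=2 silver=5 valve=2

Answer: no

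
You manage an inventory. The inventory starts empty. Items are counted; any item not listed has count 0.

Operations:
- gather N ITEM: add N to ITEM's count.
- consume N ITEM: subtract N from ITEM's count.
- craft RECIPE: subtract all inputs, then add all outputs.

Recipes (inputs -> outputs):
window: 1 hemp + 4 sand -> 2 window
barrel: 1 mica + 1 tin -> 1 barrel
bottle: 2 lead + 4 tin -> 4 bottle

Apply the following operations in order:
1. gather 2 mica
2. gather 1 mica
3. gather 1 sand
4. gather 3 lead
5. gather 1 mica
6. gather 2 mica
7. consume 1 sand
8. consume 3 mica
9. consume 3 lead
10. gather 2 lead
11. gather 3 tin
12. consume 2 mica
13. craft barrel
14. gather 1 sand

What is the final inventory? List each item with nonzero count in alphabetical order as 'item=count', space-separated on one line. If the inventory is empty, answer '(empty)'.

Answer: barrel=1 lead=2 sand=1 tin=2

Derivation:
After 1 (gather 2 mica): mica=2
After 2 (gather 1 mica): mica=3
After 3 (gather 1 sand): mica=3 sand=1
After 4 (gather 3 lead): lead=3 mica=3 sand=1
After 5 (gather 1 mica): lead=3 mica=4 sand=1
After 6 (gather 2 mica): lead=3 mica=6 sand=1
After 7 (consume 1 sand): lead=3 mica=6
After 8 (consume 3 mica): lead=3 mica=3
After 9 (consume 3 lead): mica=3
After 10 (gather 2 lead): lead=2 mica=3
After 11 (gather 3 tin): lead=2 mica=3 tin=3
After 12 (consume 2 mica): lead=2 mica=1 tin=3
After 13 (craft barrel): barrel=1 lead=2 tin=2
After 14 (gather 1 sand): barrel=1 lead=2 sand=1 tin=2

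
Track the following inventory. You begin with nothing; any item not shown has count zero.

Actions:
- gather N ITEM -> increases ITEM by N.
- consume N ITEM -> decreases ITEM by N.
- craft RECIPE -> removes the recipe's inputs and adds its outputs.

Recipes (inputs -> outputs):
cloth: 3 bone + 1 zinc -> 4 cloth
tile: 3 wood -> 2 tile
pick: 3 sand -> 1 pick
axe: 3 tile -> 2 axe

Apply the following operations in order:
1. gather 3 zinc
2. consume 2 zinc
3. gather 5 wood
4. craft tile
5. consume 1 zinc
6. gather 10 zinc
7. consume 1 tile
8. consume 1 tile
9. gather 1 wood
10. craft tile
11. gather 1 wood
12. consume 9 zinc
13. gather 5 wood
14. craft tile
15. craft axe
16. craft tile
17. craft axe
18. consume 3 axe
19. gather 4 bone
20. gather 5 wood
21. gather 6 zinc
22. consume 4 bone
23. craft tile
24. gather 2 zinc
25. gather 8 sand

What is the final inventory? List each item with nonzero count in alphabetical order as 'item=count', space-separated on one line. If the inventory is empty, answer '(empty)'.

Answer: axe=1 sand=8 tile=2 wood=2 zinc=9

Derivation:
After 1 (gather 3 zinc): zinc=3
After 2 (consume 2 zinc): zinc=1
After 3 (gather 5 wood): wood=5 zinc=1
After 4 (craft tile): tile=2 wood=2 zinc=1
After 5 (consume 1 zinc): tile=2 wood=2
After 6 (gather 10 zinc): tile=2 wood=2 zinc=10
After 7 (consume 1 tile): tile=1 wood=2 zinc=10
After 8 (consume 1 tile): wood=2 zinc=10
After 9 (gather 1 wood): wood=3 zinc=10
After 10 (craft tile): tile=2 zinc=10
After 11 (gather 1 wood): tile=2 wood=1 zinc=10
After 12 (consume 9 zinc): tile=2 wood=1 zinc=1
After 13 (gather 5 wood): tile=2 wood=6 zinc=1
After 14 (craft tile): tile=4 wood=3 zinc=1
After 15 (craft axe): axe=2 tile=1 wood=3 zinc=1
After 16 (craft tile): axe=2 tile=3 zinc=1
After 17 (craft axe): axe=4 zinc=1
After 18 (consume 3 axe): axe=1 zinc=1
After 19 (gather 4 bone): axe=1 bone=4 zinc=1
After 20 (gather 5 wood): axe=1 bone=4 wood=5 zinc=1
After 21 (gather 6 zinc): axe=1 bone=4 wood=5 zinc=7
After 22 (consume 4 bone): axe=1 wood=5 zinc=7
After 23 (craft tile): axe=1 tile=2 wood=2 zinc=7
After 24 (gather 2 zinc): axe=1 tile=2 wood=2 zinc=9
After 25 (gather 8 sand): axe=1 sand=8 tile=2 wood=2 zinc=9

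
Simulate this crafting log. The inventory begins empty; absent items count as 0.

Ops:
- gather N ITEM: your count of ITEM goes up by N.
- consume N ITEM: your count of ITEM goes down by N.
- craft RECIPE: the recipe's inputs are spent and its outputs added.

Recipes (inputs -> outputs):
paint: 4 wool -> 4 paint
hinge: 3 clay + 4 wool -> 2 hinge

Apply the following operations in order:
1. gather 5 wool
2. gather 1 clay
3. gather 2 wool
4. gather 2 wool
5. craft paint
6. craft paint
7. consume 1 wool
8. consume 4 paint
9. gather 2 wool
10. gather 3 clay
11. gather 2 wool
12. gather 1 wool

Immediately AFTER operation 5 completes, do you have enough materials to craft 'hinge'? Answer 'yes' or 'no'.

Answer: no

Derivation:
After 1 (gather 5 wool): wool=5
After 2 (gather 1 clay): clay=1 wool=5
After 3 (gather 2 wool): clay=1 wool=7
After 4 (gather 2 wool): clay=1 wool=9
After 5 (craft paint): clay=1 paint=4 wool=5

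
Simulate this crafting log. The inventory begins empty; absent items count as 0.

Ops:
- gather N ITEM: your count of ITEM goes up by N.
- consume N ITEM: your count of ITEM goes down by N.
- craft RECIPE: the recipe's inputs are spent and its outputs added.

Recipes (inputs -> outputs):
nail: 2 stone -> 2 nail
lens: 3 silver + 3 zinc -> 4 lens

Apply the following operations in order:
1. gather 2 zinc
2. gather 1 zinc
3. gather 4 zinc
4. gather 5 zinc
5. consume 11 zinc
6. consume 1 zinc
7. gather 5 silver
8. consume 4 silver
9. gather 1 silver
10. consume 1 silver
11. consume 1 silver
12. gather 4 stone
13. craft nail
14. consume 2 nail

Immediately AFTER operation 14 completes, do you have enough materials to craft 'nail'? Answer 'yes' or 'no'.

After 1 (gather 2 zinc): zinc=2
After 2 (gather 1 zinc): zinc=3
After 3 (gather 4 zinc): zinc=7
After 4 (gather 5 zinc): zinc=12
After 5 (consume 11 zinc): zinc=1
After 6 (consume 1 zinc): (empty)
After 7 (gather 5 silver): silver=5
After 8 (consume 4 silver): silver=1
After 9 (gather 1 silver): silver=2
After 10 (consume 1 silver): silver=1
After 11 (consume 1 silver): (empty)
After 12 (gather 4 stone): stone=4
After 13 (craft nail): nail=2 stone=2
After 14 (consume 2 nail): stone=2

Answer: yes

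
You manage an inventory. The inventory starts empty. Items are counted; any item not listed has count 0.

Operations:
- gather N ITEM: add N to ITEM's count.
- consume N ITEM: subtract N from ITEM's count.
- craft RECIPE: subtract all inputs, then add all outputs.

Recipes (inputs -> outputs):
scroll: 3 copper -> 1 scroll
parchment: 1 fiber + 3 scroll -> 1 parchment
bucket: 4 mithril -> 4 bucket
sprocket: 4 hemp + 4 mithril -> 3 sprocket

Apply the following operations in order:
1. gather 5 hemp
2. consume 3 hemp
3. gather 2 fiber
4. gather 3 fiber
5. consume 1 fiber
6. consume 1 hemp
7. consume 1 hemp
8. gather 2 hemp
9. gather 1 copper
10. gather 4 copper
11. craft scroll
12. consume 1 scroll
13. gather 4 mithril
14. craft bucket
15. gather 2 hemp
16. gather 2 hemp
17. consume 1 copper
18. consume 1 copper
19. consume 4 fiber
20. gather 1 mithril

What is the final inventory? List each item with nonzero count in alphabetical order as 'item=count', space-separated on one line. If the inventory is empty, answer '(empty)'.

Answer: bucket=4 hemp=6 mithril=1

Derivation:
After 1 (gather 5 hemp): hemp=5
After 2 (consume 3 hemp): hemp=2
After 3 (gather 2 fiber): fiber=2 hemp=2
After 4 (gather 3 fiber): fiber=5 hemp=2
After 5 (consume 1 fiber): fiber=4 hemp=2
After 6 (consume 1 hemp): fiber=4 hemp=1
After 7 (consume 1 hemp): fiber=4
After 8 (gather 2 hemp): fiber=4 hemp=2
After 9 (gather 1 copper): copper=1 fiber=4 hemp=2
After 10 (gather 4 copper): copper=5 fiber=4 hemp=2
After 11 (craft scroll): copper=2 fiber=4 hemp=2 scroll=1
After 12 (consume 1 scroll): copper=2 fiber=4 hemp=2
After 13 (gather 4 mithril): copper=2 fiber=4 hemp=2 mithril=4
After 14 (craft bucket): bucket=4 copper=2 fiber=4 hemp=2
After 15 (gather 2 hemp): bucket=4 copper=2 fiber=4 hemp=4
After 16 (gather 2 hemp): bucket=4 copper=2 fiber=4 hemp=6
After 17 (consume 1 copper): bucket=4 copper=1 fiber=4 hemp=6
After 18 (consume 1 copper): bucket=4 fiber=4 hemp=6
After 19 (consume 4 fiber): bucket=4 hemp=6
After 20 (gather 1 mithril): bucket=4 hemp=6 mithril=1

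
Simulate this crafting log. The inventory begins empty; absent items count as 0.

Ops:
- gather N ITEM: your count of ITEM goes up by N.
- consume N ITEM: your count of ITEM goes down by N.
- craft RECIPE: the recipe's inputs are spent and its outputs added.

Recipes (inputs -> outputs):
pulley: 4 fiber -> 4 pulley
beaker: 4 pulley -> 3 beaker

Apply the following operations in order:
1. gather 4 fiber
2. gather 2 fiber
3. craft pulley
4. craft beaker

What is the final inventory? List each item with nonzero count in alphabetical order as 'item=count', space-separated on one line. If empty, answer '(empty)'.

Answer: beaker=3 fiber=2

Derivation:
After 1 (gather 4 fiber): fiber=4
After 2 (gather 2 fiber): fiber=6
After 3 (craft pulley): fiber=2 pulley=4
After 4 (craft beaker): beaker=3 fiber=2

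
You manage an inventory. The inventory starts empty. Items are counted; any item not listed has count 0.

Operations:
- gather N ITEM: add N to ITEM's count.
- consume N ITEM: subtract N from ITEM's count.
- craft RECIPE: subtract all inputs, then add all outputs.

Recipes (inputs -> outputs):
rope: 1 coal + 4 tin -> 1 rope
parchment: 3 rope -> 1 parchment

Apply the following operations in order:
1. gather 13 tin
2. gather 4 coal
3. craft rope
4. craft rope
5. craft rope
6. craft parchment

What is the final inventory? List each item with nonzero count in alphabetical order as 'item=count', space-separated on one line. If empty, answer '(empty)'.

Answer: coal=1 parchment=1 tin=1

Derivation:
After 1 (gather 13 tin): tin=13
After 2 (gather 4 coal): coal=4 tin=13
After 3 (craft rope): coal=3 rope=1 tin=9
After 4 (craft rope): coal=2 rope=2 tin=5
After 5 (craft rope): coal=1 rope=3 tin=1
After 6 (craft parchment): coal=1 parchment=1 tin=1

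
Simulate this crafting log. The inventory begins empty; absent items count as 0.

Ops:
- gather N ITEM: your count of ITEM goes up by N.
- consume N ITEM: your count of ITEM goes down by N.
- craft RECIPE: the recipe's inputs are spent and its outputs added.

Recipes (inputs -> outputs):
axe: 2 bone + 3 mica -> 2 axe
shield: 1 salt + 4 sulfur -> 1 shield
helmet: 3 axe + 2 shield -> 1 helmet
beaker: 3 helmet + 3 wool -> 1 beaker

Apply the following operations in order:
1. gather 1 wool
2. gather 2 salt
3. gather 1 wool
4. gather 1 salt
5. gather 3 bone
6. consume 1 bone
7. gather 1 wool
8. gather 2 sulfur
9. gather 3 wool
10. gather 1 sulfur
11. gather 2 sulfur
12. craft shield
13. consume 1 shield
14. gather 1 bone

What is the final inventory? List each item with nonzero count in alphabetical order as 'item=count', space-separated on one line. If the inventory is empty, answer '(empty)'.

After 1 (gather 1 wool): wool=1
After 2 (gather 2 salt): salt=2 wool=1
After 3 (gather 1 wool): salt=2 wool=2
After 4 (gather 1 salt): salt=3 wool=2
After 5 (gather 3 bone): bone=3 salt=3 wool=2
After 6 (consume 1 bone): bone=2 salt=3 wool=2
After 7 (gather 1 wool): bone=2 salt=3 wool=3
After 8 (gather 2 sulfur): bone=2 salt=3 sulfur=2 wool=3
After 9 (gather 3 wool): bone=2 salt=3 sulfur=2 wool=6
After 10 (gather 1 sulfur): bone=2 salt=3 sulfur=3 wool=6
After 11 (gather 2 sulfur): bone=2 salt=3 sulfur=5 wool=6
After 12 (craft shield): bone=2 salt=2 shield=1 sulfur=1 wool=6
After 13 (consume 1 shield): bone=2 salt=2 sulfur=1 wool=6
After 14 (gather 1 bone): bone=3 salt=2 sulfur=1 wool=6

Answer: bone=3 salt=2 sulfur=1 wool=6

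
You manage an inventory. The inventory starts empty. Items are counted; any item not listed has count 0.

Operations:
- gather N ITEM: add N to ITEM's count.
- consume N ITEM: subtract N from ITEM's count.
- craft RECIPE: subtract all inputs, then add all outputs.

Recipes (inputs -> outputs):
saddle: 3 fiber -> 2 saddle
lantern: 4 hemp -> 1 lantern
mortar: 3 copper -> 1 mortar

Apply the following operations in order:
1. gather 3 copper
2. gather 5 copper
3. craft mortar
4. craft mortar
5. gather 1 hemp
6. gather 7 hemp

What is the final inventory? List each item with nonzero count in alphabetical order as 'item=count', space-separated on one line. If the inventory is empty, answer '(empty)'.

After 1 (gather 3 copper): copper=3
After 2 (gather 5 copper): copper=8
After 3 (craft mortar): copper=5 mortar=1
After 4 (craft mortar): copper=2 mortar=2
After 5 (gather 1 hemp): copper=2 hemp=1 mortar=2
After 6 (gather 7 hemp): copper=2 hemp=8 mortar=2

Answer: copper=2 hemp=8 mortar=2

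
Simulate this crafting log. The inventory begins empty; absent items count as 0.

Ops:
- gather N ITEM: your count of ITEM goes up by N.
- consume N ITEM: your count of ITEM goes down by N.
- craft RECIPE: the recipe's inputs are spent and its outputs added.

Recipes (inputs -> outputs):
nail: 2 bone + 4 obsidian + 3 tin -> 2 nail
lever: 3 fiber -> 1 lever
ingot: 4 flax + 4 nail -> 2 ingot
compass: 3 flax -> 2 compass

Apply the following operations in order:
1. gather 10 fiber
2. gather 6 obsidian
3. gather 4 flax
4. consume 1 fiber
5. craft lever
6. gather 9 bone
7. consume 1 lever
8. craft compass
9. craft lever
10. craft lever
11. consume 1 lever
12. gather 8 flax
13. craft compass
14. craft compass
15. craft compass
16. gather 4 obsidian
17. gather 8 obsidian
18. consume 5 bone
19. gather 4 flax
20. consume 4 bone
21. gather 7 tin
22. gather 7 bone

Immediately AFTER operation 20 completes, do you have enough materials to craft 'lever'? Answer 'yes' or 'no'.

After 1 (gather 10 fiber): fiber=10
After 2 (gather 6 obsidian): fiber=10 obsidian=6
After 3 (gather 4 flax): fiber=10 flax=4 obsidian=6
After 4 (consume 1 fiber): fiber=9 flax=4 obsidian=6
After 5 (craft lever): fiber=6 flax=4 lever=1 obsidian=6
After 6 (gather 9 bone): bone=9 fiber=6 flax=4 lever=1 obsidian=6
After 7 (consume 1 lever): bone=9 fiber=6 flax=4 obsidian=6
After 8 (craft compass): bone=9 compass=2 fiber=6 flax=1 obsidian=6
After 9 (craft lever): bone=9 compass=2 fiber=3 flax=1 lever=1 obsidian=6
After 10 (craft lever): bone=9 compass=2 flax=1 lever=2 obsidian=6
After 11 (consume 1 lever): bone=9 compass=2 flax=1 lever=1 obsidian=6
After 12 (gather 8 flax): bone=9 compass=2 flax=9 lever=1 obsidian=6
After 13 (craft compass): bone=9 compass=4 flax=6 lever=1 obsidian=6
After 14 (craft compass): bone=9 compass=6 flax=3 lever=1 obsidian=6
After 15 (craft compass): bone=9 compass=8 lever=1 obsidian=6
After 16 (gather 4 obsidian): bone=9 compass=8 lever=1 obsidian=10
After 17 (gather 8 obsidian): bone=9 compass=8 lever=1 obsidian=18
After 18 (consume 5 bone): bone=4 compass=8 lever=1 obsidian=18
After 19 (gather 4 flax): bone=4 compass=8 flax=4 lever=1 obsidian=18
After 20 (consume 4 bone): compass=8 flax=4 lever=1 obsidian=18

Answer: no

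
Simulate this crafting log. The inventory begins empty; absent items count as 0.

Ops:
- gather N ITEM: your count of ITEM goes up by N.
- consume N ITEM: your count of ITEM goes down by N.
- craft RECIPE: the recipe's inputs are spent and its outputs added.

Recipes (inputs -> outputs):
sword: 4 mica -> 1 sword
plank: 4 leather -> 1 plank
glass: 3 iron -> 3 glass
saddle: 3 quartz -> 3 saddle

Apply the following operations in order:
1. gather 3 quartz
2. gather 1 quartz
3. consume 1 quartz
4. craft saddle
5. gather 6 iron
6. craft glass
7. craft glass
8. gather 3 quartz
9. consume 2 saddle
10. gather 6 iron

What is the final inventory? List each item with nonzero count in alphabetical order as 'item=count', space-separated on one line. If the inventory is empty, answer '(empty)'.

Answer: glass=6 iron=6 quartz=3 saddle=1

Derivation:
After 1 (gather 3 quartz): quartz=3
After 2 (gather 1 quartz): quartz=4
After 3 (consume 1 quartz): quartz=3
After 4 (craft saddle): saddle=3
After 5 (gather 6 iron): iron=6 saddle=3
After 6 (craft glass): glass=3 iron=3 saddle=3
After 7 (craft glass): glass=6 saddle=3
After 8 (gather 3 quartz): glass=6 quartz=3 saddle=3
After 9 (consume 2 saddle): glass=6 quartz=3 saddle=1
After 10 (gather 6 iron): glass=6 iron=6 quartz=3 saddle=1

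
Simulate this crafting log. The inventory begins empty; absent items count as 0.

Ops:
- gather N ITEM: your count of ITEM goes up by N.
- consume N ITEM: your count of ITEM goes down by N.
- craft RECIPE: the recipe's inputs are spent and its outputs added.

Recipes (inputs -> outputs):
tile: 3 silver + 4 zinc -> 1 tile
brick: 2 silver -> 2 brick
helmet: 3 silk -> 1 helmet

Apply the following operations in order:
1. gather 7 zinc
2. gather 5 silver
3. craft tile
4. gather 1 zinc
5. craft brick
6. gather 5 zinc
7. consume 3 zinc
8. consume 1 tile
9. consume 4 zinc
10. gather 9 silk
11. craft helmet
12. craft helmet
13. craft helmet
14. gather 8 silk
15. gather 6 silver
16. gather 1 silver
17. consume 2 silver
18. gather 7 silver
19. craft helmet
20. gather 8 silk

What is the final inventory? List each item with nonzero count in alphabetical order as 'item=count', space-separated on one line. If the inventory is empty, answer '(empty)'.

After 1 (gather 7 zinc): zinc=7
After 2 (gather 5 silver): silver=5 zinc=7
After 3 (craft tile): silver=2 tile=1 zinc=3
After 4 (gather 1 zinc): silver=2 tile=1 zinc=4
After 5 (craft brick): brick=2 tile=1 zinc=4
After 6 (gather 5 zinc): brick=2 tile=1 zinc=9
After 7 (consume 3 zinc): brick=2 tile=1 zinc=6
After 8 (consume 1 tile): brick=2 zinc=6
After 9 (consume 4 zinc): brick=2 zinc=2
After 10 (gather 9 silk): brick=2 silk=9 zinc=2
After 11 (craft helmet): brick=2 helmet=1 silk=6 zinc=2
After 12 (craft helmet): brick=2 helmet=2 silk=3 zinc=2
After 13 (craft helmet): brick=2 helmet=3 zinc=2
After 14 (gather 8 silk): brick=2 helmet=3 silk=8 zinc=2
After 15 (gather 6 silver): brick=2 helmet=3 silk=8 silver=6 zinc=2
After 16 (gather 1 silver): brick=2 helmet=3 silk=8 silver=7 zinc=2
After 17 (consume 2 silver): brick=2 helmet=3 silk=8 silver=5 zinc=2
After 18 (gather 7 silver): brick=2 helmet=3 silk=8 silver=12 zinc=2
After 19 (craft helmet): brick=2 helmet=4 silk=5 silver=12 zinc=2
After 20 (gather 8 silk): brick=2 helmet=4 silk=13 silver=12 zinc=2

Answer: brick=2 helmet=4 silk=13 silver=12 zinc=2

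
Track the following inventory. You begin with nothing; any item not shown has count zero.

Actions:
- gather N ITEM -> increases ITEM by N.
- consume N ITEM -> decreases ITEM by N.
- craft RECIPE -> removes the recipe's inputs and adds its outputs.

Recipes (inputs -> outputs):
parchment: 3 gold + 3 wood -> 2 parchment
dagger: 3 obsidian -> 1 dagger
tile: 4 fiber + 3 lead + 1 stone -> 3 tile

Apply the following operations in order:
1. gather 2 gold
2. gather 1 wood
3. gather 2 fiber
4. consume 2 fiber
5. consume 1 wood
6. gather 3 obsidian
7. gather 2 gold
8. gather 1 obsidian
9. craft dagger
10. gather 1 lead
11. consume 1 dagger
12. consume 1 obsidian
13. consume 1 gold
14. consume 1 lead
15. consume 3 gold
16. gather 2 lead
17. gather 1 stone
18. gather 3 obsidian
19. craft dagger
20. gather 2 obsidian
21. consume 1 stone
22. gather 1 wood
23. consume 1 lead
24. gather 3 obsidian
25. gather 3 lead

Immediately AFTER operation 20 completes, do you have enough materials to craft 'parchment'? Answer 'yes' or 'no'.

After 1 (gather 2 gold): gold=2
After 2 (gather 1 wood): gold=2 wood=1
After 3 (gather 2 fiber): fiber=2 gold=2 wood=1
After 4 (consume 2 fiber): gold=2 wood=1
After 5 (consume 1 wood): gold=2
After 6 (gather 3 obsidian): gold=2 obsidian=3
After 7 (gather 2 gold): gold=4 obsidian=3
After 8 (gather 1 obsidian): gold=4 obsidian=4
After 9 (craft dagger): dagger=1 gold=4 obsidian=1
After 10 (gather 1 lead): dagger=1 gold=4 lead=1 obsidian=1
After 11 (consume 1 dagger): gold=4 lead=1 obsidian=1
After 12 (consume 1 obsidian): gold=4 lead=1
After 13 (consume 1 gold): gold=3 lead=1
After 14 (consume 1 lead): gold=3
After 15 (consume 3 gold): (empty)
After 16 (gather 2 lead): lead=2
After 17 (gather 1 stone): lead=2 stone=1
After 18 (gather 3 obsidian): lead=2 obsidian=3 stone=1
After 19 (craft dagger): dagger=1 lead=2 stone=1
After 20 (gather 2 obsidian): dagger=1 lead=2 obsidian=2 stone=1

Answer: no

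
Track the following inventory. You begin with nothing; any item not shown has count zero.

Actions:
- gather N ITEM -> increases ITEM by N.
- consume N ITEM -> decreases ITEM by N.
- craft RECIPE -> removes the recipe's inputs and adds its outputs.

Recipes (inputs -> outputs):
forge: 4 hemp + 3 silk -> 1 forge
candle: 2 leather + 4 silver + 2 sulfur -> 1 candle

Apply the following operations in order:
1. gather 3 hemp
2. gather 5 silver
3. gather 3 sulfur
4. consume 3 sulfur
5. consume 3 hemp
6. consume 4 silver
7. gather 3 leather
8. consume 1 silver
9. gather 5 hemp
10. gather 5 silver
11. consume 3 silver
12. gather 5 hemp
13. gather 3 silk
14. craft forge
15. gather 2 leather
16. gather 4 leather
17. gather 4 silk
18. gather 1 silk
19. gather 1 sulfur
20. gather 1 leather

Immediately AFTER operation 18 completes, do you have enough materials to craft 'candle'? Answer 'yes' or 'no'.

After 1 (gather 3 hemp): hemp=3
After 2 (gather 5 silver): hemp=3 silver=5
After 3 (gather 3 sulfur): hemp=3 silver=5 sulfur=3
After 4 (consume 3 sulfur): hemp=3 silver=5
After 5 (consume 3 hemp): silver=5
After 6 (consume 4 silver): silver=1
After 7 (gather 3 leather): leather=3 silver=1
After 8 (consume 1 silver): leather=3
After 9 (gather 5 hemp): hemp=5 leather=3
After 10 (gather 5 silver): hemp=5 leather=3 silver=5
After 11 (consume 3 silver): hemp=5 leather=3 silver=2
After 12 (gather 5 hemp): hemp=10 leather=3 silver=2
After 13 (gather 3 silk): hemp=10 leather=3 silk=3 silver=2
After 14 (craft forge): forge=1 hemp=6 leather=3 silver=2
After 15 (gather 2 leather): forge=1 hemp=6 leather=5 silver=2
After 16 (gather 4 leather): forge=1 hemp=6 leather=9 silver=2
After 17 (gather 4 silk): forge=1 hemp=6 leather=9 silk=4 silver=2
After 18 (gather 1 silk): forge=1 hemp=6 leather=9 silk=5 silver=2

Answer: no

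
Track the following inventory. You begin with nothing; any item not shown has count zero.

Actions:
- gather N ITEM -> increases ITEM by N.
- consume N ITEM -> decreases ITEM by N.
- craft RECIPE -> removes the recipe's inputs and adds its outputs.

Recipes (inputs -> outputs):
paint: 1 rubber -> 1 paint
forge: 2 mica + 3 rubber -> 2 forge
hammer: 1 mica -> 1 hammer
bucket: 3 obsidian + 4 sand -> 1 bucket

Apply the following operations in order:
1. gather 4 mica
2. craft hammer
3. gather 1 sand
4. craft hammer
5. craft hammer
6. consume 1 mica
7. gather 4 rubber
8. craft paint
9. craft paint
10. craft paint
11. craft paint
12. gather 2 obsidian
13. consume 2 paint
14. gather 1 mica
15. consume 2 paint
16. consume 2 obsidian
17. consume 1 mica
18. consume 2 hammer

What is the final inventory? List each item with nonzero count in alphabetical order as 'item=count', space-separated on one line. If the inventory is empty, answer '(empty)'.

Answer: hammer=1 sand=1

Derivation:
After 1 (gather 4 mica): mica=4
After 2 (craft hammer): hammer=1 mica=3
After 3 (gather 1 sand): hammer=1 mica=3 sand=1
After 4 (craft hammer): hammer=2 mica=2 sand=1
After 5 (craft hammer): hammer=3 mica=1 sand=1
After 6 (consume 1 mica): hammer=3 sand=1
After 7 (gather 4 rubber): hammer=3 rubber=4 sand=1
After 8 (craft paint): hammer=3 paint=1 rubber=3 sand=1
After 9 (craft paint): hammer=3 paint=2 rubber=2 sand=1
After 10 (craft paint): hammer=3 paint=3 rubber=1 sand=1
After 11 (craft paint): hammer=3 paint=4 sand=1
After 12 (gather 2 obsidian): hammer=3 obsidian=2 paint=4 sand=1
After 13 (consume 2 paint): hammer=3 obsidian=2 paint=2 sand=1
After 14 (gather 1 mica): hammer=3 mica=1 obsidian=2 paint=2 sand=1
After 15 (consume 2 paint): hammer=3 mica=1 obsidian=2 sand=1
After 16 (consume 2 obsidian): hammer=3 mica=1 sand=1
After 17 (consume 1 mica): hammer=3 sand=1
After 18 (consume 2 hammer): hammer=1 sand=1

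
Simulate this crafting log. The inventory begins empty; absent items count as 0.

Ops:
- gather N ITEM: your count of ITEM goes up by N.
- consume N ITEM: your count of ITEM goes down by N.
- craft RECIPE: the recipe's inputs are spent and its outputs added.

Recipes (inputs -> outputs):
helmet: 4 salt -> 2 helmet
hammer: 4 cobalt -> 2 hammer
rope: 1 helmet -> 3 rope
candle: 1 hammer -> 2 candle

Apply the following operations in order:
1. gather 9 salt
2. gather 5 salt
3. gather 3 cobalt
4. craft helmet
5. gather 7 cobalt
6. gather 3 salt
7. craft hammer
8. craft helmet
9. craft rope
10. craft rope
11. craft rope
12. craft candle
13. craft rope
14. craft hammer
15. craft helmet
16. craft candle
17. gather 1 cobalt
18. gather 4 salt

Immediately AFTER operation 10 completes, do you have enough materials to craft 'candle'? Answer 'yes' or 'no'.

After 1 (gather 9 salt): salt=9
After 2 (gather 5 salt): salt=14
After 3 (gather 3 cobalt): cobalt=3 salt=14
After 4 (craft helmet): cobalt=3 helmet=2 salt=10
After 5 (gather 7 cobalt): cobalt=10 helmet=2 salt=10
After 6 (gather 3 salt): cobalt=10 helmet=2 salt=13
After 7 (craft hammer): cobalt=6 hammer=2 helmet=2 salt=13
After 8 (craft helmet): cobalt=6 hammer=2 helmet=4 salt=9
After 9 (craft rope): cobalt=6 hammer=2 helmet=3 rope=3 salt=9
After 10 (craft rope): cobalt=6 hammer=2 helmet=2 rope=6 salt=9

Answer: yes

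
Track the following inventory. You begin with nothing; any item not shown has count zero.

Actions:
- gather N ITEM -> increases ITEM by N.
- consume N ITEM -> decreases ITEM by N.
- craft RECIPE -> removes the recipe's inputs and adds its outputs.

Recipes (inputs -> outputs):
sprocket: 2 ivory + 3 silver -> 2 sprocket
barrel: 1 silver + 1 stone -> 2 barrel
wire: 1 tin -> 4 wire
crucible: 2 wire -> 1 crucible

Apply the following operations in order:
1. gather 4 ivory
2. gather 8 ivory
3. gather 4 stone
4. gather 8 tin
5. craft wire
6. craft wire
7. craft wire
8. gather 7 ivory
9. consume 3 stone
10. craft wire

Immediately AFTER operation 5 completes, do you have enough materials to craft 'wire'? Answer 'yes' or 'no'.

After 1 (gather 4 ivory): ivory=4
After 2 (gather 8 ivory): ivory=12
After 3 (gather 4 stone): ivory=12 stone=4
After 4 (gather 8 tin): ivory=12 stone=4 tin=8
After 5 (craft wire): ivory=12 stone=4 tin=7 wire=4

Answer: yes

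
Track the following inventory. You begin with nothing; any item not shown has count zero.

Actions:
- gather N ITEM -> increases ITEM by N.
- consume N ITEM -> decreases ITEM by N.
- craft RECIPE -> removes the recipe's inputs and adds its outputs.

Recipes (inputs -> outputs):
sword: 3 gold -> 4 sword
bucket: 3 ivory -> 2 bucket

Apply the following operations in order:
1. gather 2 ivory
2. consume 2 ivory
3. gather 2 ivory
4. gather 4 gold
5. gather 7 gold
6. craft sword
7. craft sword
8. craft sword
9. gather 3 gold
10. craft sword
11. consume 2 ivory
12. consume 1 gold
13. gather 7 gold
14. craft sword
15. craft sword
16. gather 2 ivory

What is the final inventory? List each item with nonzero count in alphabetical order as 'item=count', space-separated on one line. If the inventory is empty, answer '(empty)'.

After 1 (gather 2 ivory): ivory=2
After 2 (consume 2 ivory): (empty)
After 3 (gather 2 ivory): ivory=2
After 4 (gather 4 gold): gold=4 ivory=2
After 5 (gather 7 gold): gold=11 ivory=2
After 6 (craft sword): gold=8 ivory=2 sword=4
After 7 (craft sword): gold=5 ivory=2 sword=8
After 8 (craft sword): gold=2 ivory=2 sword=12
After 9 (gather 3 gold): gold=5 ivory=2 sword=12
After 10 (craft sword): gold=2 ivory=2 sword=16
After 11 (consume 2 ivory): gold=2 sword=16
After 12 (consume 1 gold): gold=1 sword=16
After 13 (gather 7 gold): gold=8 sword=16
After 14 (craft sword): gold=5 sword=20
After 15 (craft sword): gold=2 sword=24
After 16 (gather 2 ivory): gold=2 ivory=2 sword=24

Answer: gold=2 ivory=2 sword=24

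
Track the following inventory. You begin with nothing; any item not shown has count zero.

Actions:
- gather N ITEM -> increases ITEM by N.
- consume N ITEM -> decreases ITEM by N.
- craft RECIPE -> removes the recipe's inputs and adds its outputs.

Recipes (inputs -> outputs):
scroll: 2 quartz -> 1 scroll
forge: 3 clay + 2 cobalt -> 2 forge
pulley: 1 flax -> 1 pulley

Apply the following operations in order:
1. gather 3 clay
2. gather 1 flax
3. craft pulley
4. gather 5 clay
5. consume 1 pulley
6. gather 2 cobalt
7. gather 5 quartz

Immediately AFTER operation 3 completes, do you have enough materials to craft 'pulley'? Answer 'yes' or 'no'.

Answer: no

Derivation:
After 1 (gather 3 clay): clay=3
After 2 (gather 1 flax): clay=3 flax=1
After 3 (craft pulley): clay=3 pulley=1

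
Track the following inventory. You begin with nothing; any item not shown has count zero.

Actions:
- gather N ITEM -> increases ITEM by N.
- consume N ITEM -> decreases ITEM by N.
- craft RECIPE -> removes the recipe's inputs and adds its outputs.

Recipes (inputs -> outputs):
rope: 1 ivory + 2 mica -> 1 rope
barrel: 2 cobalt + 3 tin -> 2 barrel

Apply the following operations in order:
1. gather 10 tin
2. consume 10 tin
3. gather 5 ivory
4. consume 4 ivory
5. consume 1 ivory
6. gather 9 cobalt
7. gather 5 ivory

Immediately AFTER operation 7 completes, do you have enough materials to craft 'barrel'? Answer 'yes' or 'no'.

Answer: no

Derivation:
After 1 (gather 10 tin): tin=10
After 2 (consume 10 tin): (empty)
After 3 (gather 5 ivory): ivory=5
After 4 (consume 4 ivory): ivory=1
After 5 (consume 1 ivory): (empty)
After 6 (gather 9 cobalt): cobalt=9
After 7 (gather 5 ivory): cobalt=9 ivory=5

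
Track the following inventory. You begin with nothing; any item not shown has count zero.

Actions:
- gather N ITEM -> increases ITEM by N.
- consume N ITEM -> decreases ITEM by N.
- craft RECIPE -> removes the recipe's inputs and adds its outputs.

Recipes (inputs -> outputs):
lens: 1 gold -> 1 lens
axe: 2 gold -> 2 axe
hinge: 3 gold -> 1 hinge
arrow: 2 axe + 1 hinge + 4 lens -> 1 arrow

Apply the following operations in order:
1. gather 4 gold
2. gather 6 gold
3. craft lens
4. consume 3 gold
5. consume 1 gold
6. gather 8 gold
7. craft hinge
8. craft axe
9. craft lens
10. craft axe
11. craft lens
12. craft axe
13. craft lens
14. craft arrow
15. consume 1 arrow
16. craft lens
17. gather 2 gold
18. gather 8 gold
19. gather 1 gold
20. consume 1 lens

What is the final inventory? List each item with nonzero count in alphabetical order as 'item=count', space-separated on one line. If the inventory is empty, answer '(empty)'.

After 1 (gather 4 gold): gold=4
After 2 (gather 6 gold): gold=10
After 3 (craft lens): gold=9 lens=1
After 4 (consume 3 gold): gold=6 lens=1
After 5 (consume 1 gold): gold=5 lens=1
After 6 (gather 8 gold): gold=13 lens=1
After 7 (craft hinge): gold=10 hinge=1 lens=1
After 8 (craft axe): axe=2 gold=8 hinge=1 lens=1
After 9 (craft lens): axe=2 gold=7 hinge=1 lens=2
After 10 (craft axe): axe=4 gold=5 hinge=1 lens=2
After 11 (craft lens): axe=4 gold=4 hinge=1 lens=3
After 12 (craft axe): axe=6 gold=2 hinge=1 lens=3
After 13 (craft lens): axe=6 gold=1 hinge=1 lens=4
After 14 (craft arrow): arrow=1 axe=4 gold=1
After 15 (consume 1 arrow): axe=4 gold=1
After 16 (craft lens): axe=4 lens=1
After 17 (gather 2 gold): axe=4 gold=2 lens=1
After 18 (gather 8 gold): axe=4 gold=10 lens=1
After 19 (gather 1 gold): axe=4 gold=11 lens=1
After 20 (consume 1 lens): axe=4 gold=11

Answer: axe=4 gold=11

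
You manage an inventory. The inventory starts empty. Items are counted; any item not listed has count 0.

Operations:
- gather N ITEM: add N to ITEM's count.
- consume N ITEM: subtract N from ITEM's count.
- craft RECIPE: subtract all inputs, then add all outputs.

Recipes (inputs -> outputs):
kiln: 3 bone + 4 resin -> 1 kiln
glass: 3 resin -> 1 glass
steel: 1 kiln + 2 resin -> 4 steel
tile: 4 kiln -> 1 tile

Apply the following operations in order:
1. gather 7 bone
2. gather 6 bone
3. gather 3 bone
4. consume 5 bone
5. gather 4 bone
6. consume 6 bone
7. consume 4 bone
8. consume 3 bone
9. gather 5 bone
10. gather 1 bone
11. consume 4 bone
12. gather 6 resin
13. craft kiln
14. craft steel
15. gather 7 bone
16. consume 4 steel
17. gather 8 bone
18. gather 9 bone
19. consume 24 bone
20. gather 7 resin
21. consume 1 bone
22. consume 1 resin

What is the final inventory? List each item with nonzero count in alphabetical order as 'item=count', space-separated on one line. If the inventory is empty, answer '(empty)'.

Answer: resin=6

Derivation:
After 1 (gather 7 bone): bone=7
After 2 (gather 6 bone): bone=13
After 3 (gather 3 bone): bone=16
After 4 (consume 5 bone): bone=11
After 5 (gather 4 bone): bone=15
After 6 (consume 6 bone): bone=9
After 7 (consume 4 bone): bone=5
After 8 (consume 3 bone): bone=2
After 9 (gather 5 bone): bone=7
After 10 (gather 1 bone): bone=8
After 11 (consume 4 bone): bone=4
After 12 (gather 6 resin): bone=4 resin=6
After 13 (craft kiln): bone=1 kiln=1 resin=2
After 14 (craft steel): bone=1 steel=4
After 15 (gather 7 bone): bone=8 steel=4
After 16 (consume 4 steel): bone=8
After 17 (gather 8 bone): bone=16
After 18 (gather 9 bone): bone=25
After 19 (consume 24 bone): bone=1
After 20 (gather 7 resin): bone=1 resin=7
After 21 (consume 1 bone): resin=7
After 22 (consume 1 resin): resin=6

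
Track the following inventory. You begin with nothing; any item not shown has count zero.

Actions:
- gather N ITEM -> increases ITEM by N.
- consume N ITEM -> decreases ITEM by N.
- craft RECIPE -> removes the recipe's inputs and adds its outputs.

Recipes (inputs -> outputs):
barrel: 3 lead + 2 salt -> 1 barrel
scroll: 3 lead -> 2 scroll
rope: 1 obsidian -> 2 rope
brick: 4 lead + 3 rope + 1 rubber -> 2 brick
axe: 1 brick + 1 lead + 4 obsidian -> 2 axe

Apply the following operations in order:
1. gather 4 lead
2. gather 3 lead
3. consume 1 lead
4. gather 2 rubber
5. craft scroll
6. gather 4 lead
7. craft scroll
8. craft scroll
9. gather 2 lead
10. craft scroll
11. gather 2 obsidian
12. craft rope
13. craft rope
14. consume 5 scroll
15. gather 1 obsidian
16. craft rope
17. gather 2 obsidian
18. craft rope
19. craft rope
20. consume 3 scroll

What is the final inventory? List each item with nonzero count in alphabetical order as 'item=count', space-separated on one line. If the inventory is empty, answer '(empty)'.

After 1 (gather 4 lead): lead=4
After 2 (gather 3 lead): lead=7
After 3 (consume 1 lead): lead=6
After 4 (gather 2 rubber): lead=6 rubber=2
After 5 (craft scroll): lead=3 rubber=2 scroll=2
After 6 (gather 4 lead): lead=7 rubber=2 scroll=2
After 7 (craft scroll): lead=4 rubber=2 scroll=4
After 8 (craft scroll): lead=1 rubber=2 scroll=6
After 9 (gather 2 lead): lead=3 rubber=2 scroll=6
After 10 (craft scroll): rubber=2 scroll=8
After 11 (gather 2 obsidian): obsidian=2 rubber=2 scroll=8
After 12 (craft rope): obsidian=1 rope=2 rubber=2 scroll=8
After 13 (craft rope): rope=4 rubber=2 scroll=8
After 14 (consume 5 scroll): rope=4 rubber=2 scroll=3
After 15 (gather 1 obsidian): obsidian=1 rope=4 rubber=2 scroll=3
After 16 (craft rope): rope=6 rubber=2 scroll=3
After 17 (gather 2 obsidian): obsidian=2 rope=6 rubber=2 scroll=3
After 18 (craft rope): obsidian=1 rope=8 rubber=2 scroll=3
After 19 (craft rope): rope=10 rubber=2 scroll=3
After 20 (consume 3 scroll): rope=10 rubber=2

Answer: rope=10 rubber=2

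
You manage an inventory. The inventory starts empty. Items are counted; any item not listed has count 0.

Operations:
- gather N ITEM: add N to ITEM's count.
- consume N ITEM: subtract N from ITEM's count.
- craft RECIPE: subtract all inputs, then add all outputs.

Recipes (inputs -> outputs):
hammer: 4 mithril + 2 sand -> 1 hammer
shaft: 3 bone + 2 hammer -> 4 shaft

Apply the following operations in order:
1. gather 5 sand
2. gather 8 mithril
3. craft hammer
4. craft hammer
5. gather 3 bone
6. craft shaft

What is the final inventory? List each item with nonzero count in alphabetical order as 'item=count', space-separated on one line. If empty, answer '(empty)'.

Answer: sand=1 shaft=4

Derivation:
After 1 (gather 5 sand): sand=5
After 2 (gather 8 mithril): mithril=8 sand=5
After 3 (craft hammer): hammer=1 mithril=4 sand=3
After 4 (craft hammer): hammer=2 sand=1
After 5 (gather 3 bone): bone=3 hammer=2 sand=1
After 6 (craft shaft): sand=1 shaft=4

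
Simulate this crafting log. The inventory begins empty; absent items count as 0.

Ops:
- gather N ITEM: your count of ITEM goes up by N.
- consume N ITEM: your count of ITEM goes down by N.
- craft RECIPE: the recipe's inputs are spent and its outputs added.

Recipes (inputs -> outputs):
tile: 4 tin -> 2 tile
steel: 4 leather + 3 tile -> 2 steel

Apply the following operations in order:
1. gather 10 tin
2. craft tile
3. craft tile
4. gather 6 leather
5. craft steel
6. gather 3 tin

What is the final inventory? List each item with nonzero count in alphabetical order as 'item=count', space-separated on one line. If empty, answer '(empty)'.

After 1 (gather 10 tin): tin=10
After 2 (craft tile): tile=2 tin=6
After 3 (craft tile): tile=4 tin=2
After 4 (gather 6 leather): leather=6 tile=4 tin=2
After 5 (craft steel): leather=2 steel=2 tile=1 tin=2
After 6 (gather 3 tin): leather=2 steel=2 tile=1 tin=5

Answer: leather=2 steel=2 tile=1 tin=5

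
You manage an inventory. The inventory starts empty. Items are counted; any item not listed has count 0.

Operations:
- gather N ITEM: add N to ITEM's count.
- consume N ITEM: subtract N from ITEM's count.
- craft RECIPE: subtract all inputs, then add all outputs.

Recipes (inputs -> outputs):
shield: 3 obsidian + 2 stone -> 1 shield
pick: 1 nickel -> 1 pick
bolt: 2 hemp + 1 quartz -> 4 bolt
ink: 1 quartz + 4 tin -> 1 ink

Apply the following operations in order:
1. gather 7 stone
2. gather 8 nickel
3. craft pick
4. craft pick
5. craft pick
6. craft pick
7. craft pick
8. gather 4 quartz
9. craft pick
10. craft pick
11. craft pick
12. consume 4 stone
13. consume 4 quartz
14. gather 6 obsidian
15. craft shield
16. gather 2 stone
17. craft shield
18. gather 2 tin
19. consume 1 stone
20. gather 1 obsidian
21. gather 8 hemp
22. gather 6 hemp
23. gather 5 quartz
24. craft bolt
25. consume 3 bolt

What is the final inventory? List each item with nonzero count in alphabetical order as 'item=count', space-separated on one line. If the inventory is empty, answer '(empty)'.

Answer: bolt=1 hemp=12 obsidian=1 pick=8 quartz=4 shield=2 tin=2

Derivation:
After 1 (gather 7 stone): stone=7
After 2 (gather 8 nickel): nickel=8 stone=7
After 3 (craft pick): nickel=7 pick=1 stone=7
After 4 (craft pick): nickel=6 pick=2 stone=7
After 5 (craft pick): nickel=5 pick=3 stone=7
After 6 (craft pick): nickel=4 pick=4 stone=7
After 7 (craft pick): nickel=3 pick=5 stone=7
After 8 (gather 4 quartz): nickel=3 pick=5 quartz=4 stone=7
After 9 (craft pick): nickel=2 pick=6 quartz=4 stone=7
After 10 (craft pick): nickel=1 pick=7 quartz=4 stone=7
After 11 (craft pick): pick=8 quartz=4 stone=7
After 12 (consume 4 stone): pick=8 quartz=4 stone=3
After 13 (consume 4 quartz): pick=8 stone=3
After 14 (gather 6 obsidian): obsidian=6 pick=8 stone=3
After 15 (craft shield): obsidian=3 pick=8 shield=1 stone=1
After 16 (gather 2 stone): obsidian=3 pick=8 shield=1 stone=3
After 17 (craft shield): pick=8 shield=2 stone=1
After 18 (gather 2 tin): pick=8 shield=2 stone=1 tin=2
After 19 (consume 1 stone): pick=8 shield=2 tin=2
After 20 (gather 1 obsidian): obsidian=1 pick=8 shield=2 tin=2
After 21 (gather 8 hemp): hemp=8 obsidian=1 pick=8 shield=2 tin=2
After 22 (gather 6 hemp): hemp=14 obsidian=1 pick=8 shield=2 tin=2
After 23 (gather 5 quartz): hemp=14 obsidian=1 pick=8 quartz=5 shield=2 tin=2
After 24 (craft bolt): bolt=4 hemp=12 obsidian=1 pick=8 quartz=4 shield=2 tin=2
After 25 (consume 3 bolt): bolt=1 hemp=12 obsidian=1 pick=8 quartz=4 shield=2 tin=2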